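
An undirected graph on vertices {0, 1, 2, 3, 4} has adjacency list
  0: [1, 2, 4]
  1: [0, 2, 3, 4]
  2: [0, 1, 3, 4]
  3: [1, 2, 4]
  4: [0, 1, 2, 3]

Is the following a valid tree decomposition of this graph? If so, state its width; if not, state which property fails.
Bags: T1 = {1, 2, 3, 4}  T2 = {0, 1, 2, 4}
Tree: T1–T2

Yes; width 3.

Vertex coverage: the bags together contain {0, 1, 2, 3, 4}, the full vertex set. Edge coverage: each edge of G has both endpoints in at least one bag. Running intersection: for every vertex, the bags containing it form a connected subtree. All three properties hold, so this is a valid tree decomposition of width max|bag| − 1 = 3, and hence tw(G) ≤ 3.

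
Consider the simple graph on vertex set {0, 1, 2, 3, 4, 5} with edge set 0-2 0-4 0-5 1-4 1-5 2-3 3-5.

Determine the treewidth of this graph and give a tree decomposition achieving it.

Treewidth 2.
One such decomposition:
Bags: B1 = {0, 1, 4}  B2 = {0, 1, 5}  B3 = {0, 2, 5}  B4 = {2, 3, 5}
Tree: B1–B2, B2–B3, B3–B4

The largest bag has 3 vertices, giving width 2; this decomposition certifies tw(G) ≤ 2. For the lower bound, G contains the cycle 4–1–5–0–4, so G is not a forest; only forests have treewidth ≤ 1, hence tw(G) ≥ 2. Hence tw(G) = 2 exactly.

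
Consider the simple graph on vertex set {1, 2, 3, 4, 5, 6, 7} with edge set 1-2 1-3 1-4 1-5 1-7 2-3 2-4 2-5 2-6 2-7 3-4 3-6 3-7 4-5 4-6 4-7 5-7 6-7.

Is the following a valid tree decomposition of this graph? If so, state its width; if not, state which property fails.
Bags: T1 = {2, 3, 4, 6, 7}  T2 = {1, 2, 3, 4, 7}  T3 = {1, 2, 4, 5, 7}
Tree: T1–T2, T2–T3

Checking the three conditions: (i) the bags cover all of {1, 2, 3, 4, 5, 6, 7}; (ii) for each edge, some bag contains both endpoints; (iii) the bags containing any fixed vertex form a subtree. All hold, so the decomposition is valid with width 5 − 1 = 4.

Yes; width 4.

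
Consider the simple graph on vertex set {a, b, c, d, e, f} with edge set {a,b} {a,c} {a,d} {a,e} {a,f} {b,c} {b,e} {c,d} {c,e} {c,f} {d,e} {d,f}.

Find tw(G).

A width-3 tree decomposition is:
Bags: B1 = {a, c, d, f}  B2 = {a, c, d, e}  B3 = {a, b, c, e}
Tree: B1–B2, B2–B3
Each bag holds 4 vertices, so the decomposition has width 3, which upper-bounds the treewidth. Conversely, {a, c, d, e} is a clique of size 4, and the vertices of any clique must share a bag in every tree decomposition; so some bag has ≥ 4 vertices and tw(G) ≥ 3. The upper and lower bounds meet at 3, so that is the treewidth.

3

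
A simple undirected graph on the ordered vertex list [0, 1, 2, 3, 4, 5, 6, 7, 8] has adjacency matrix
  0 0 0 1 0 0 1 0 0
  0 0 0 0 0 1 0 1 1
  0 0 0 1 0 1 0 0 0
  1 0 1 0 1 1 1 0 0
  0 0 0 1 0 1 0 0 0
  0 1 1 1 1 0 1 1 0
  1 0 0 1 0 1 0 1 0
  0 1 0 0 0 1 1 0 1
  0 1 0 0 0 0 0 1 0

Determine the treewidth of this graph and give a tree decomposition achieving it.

Each bag holds 3 vertices, so the decomposition has width 2, which upper-bounds the treewidth. On the other hand G contains the 3-clique {0, 3, 6}. A clique must lie in a single bag of any decomposition, so no decomposition can have width below 2. The upper and lower bounds meet at 2, so that is the treewidth.

Treewidth 2.
One optimal decomposition is:
Bags: B1 = {5, 6, 7}  B2 = {3, 5, 6}  B3 = {0, 3, 6}  B4 = {2, 3, 5}  B5 = {1, 5, 7}  B6 = {3, 4, 5}  B7 = {1, 7, 8}
Tree: B1–B2, B2–B3, B2–B4, B1–B5, B2–B6, B5–B7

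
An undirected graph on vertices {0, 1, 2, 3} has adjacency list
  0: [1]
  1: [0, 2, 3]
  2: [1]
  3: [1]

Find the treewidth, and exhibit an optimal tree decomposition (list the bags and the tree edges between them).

Treewidth 1.
Bags: B1 = {1, 3}  B2 = {1, 2}  B3 = {0, 1}
Tree: B1–B2, B2–B3

Each bag holds 2 vertices, so the decomposition has width 1, which upper-bounds the treewidth. G has an edge, so its treewidth is at least 1. Hence tw(G) = 1 exactly.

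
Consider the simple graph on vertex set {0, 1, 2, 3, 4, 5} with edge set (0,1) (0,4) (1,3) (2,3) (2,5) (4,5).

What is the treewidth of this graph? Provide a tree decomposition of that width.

Each bag holds 3 vertices, so the decomposition has width 2, which upper-bounds the treewidth. For the lower bound, G contains the cycle 5–2–3–1–0–4–5, so G is not a forest; only forests have treewidth ≤ 1, hence tw(G) ≥ 2. The upper and lower bounds meet at 2, so that is the treewidth.

Treewidth 2.
One such decomposition:
Bags: B1 = {2, 3, 5}  B2 = {1, 3, 5}  B3 = {0, 1, 5}  B4 = {0, 4, 5}
Tree: B1–B2, B2–B3, B3–B4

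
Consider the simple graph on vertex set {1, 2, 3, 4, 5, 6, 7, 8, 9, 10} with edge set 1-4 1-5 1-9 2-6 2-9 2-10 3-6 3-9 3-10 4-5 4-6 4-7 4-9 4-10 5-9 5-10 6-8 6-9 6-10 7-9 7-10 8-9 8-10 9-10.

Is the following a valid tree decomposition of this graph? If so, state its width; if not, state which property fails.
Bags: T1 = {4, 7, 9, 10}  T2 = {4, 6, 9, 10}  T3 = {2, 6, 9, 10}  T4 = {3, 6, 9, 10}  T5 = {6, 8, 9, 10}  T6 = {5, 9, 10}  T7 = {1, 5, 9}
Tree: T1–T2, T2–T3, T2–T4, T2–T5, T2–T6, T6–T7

No — edge (4,5) lies in no bag.

A tree decomposition must satisfy three properties: every vertex lies in some bag; for every edge, both endpoints lie together in some bag; and for every vertex, the bags containing it form a connected subtree. Here edge (4,5) lies in no bag, so the decomposition is invalid.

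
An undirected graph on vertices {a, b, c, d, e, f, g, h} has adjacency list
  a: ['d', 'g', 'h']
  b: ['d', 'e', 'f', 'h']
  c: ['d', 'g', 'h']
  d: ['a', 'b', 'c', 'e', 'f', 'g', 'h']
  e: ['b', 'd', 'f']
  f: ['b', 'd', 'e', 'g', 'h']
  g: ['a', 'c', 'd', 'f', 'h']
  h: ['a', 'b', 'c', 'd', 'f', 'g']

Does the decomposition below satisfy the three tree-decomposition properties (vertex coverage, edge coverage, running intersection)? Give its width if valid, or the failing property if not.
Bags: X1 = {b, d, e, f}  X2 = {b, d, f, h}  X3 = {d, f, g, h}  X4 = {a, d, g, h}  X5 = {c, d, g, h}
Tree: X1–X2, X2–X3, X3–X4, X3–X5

Vertex coverage: the bags together contain {a, b, c, d, e, f, g, h}, the full vertex set. Edge coverage: each edge of G has both endpoints in at least one bag. Running intersection: for every vertex, the bags containing it form a connected subtree. All three properties hold, so this is a valid tree decomposition of width max|bag| − 1 = 3, and hence tw(G) ≤ 3.

Yes; width 3.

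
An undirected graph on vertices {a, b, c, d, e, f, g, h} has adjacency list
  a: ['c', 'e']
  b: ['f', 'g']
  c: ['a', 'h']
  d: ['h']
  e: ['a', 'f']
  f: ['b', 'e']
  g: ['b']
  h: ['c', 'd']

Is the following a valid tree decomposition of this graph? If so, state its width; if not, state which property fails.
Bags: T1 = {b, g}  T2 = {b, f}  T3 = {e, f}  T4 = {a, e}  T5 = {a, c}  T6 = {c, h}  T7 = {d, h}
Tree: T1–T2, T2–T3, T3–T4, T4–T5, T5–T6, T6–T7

Yes; width 1.

Checking the three conditions: (i) the bags cover all of {a, b, c, d, e, f, g, h}; (ii) for each edge, some bag contains both endpoints; (iii) the bags containing any fixed vertex form a subtree. All hold, so the decomposition is valid with width 2 − 1 = 1.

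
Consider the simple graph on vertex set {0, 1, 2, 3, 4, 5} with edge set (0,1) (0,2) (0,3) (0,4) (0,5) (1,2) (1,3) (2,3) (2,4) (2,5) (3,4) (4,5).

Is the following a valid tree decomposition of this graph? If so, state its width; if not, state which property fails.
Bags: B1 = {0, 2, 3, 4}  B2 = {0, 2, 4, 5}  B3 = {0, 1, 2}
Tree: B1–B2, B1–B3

No — edge (3,1) lies in no bag.

A tree decomposition must satisfy three properties: every vertex lies in some bag; for every edge, both endpoints lie together in some bag; and for every vertex, the bags containing it form a connected subtree. Here edge (3,1) lies in no bag, so the decomposition is invalid.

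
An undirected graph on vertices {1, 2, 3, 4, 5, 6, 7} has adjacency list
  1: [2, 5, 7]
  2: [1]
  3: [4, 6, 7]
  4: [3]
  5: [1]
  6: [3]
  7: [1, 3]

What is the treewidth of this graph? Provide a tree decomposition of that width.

Every bag has size at most 2, so the width is 2 − 1 = 1 and tw(G) ≤ 1. G has an edge, so its treewidth is at least 1. Combining the bounds, tw(G) = 1.

Treewidth 1.
Bags: B1 = {3, 7}  B2 = {1, 7}  B3 = {3, 6}  B4 = {3, 4}  B5 = {1, 2}  B6 = {1, 5}
Tree: B1–B2, B1–B3, B1–B4, B2–B5, B2–B6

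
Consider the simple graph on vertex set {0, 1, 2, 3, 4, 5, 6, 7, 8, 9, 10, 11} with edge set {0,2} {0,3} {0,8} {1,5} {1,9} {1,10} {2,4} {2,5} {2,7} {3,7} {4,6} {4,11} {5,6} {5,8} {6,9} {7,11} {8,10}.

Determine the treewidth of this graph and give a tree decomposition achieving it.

Each bag holds 4 vertices, so the decomposition has width 3, which upper-bounds the treewidth. For the lower bound: the 4 vertex sets {1,9,10}, {6}, {5}, {0,2,4,8} are disjoint, each induces a connected subgraph, and every pair is joined by at least one edge of G. Contracting each set to a single vertex therefore yields K_{4} as a minor, and since treewidth is minor-monotone, tw(G) ≥ tw(K_{4}) = 3. Therefore the treewidth is 3.

Treewidth 3.
One such decomposition:
Bags: B1 = {1, 6, 9, 10}  B2 = {1, 5, 6, 10}  B3 = {5, 6, 8, 10}  B4 = {4, 5, 6, 8}  B5 = {2, 4, 5, 8}  B6 = {0, 2, 4, 8}  B7 = {0, 2, 4, 11}  B8 = {0, 2, 7, 11}  B9 = {0, 3, 7, 11}
Tree: B1–B2, B2–B3, B3–B4, B4–B5, B5–B6, B6–B7, B7–B8, B8–B9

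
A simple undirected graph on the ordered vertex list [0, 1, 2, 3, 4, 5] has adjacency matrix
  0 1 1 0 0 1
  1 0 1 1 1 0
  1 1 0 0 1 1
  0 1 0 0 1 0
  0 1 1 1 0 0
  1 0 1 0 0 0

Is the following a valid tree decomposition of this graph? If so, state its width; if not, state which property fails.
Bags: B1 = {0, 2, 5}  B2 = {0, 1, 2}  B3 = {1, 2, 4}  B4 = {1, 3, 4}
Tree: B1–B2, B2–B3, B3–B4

Yes; width 2.

Vertex coverage: the bags together contain {0, 1, 2, 3, 4, 5}, the full vertex set. Edge coverage: each edge of G has both endpoints in at least one bag. Running intersection: for every vertex, the bags containing it form a connected subtree. All three properties hold, so this is a valid tree decomposition of width max|bag| − 1 = 2, and hence tw(G) ≤ 2.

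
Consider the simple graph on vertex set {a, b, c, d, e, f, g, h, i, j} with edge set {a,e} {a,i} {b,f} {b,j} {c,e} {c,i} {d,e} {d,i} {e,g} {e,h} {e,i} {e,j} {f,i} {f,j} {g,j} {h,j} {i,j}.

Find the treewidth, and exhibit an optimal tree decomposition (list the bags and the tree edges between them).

Treewidth 2.
Bags: B1 = {e, i, j}  B2 = {d, e, i}  B3 = {f, i, j}  B4 = {b, f, j}  B5 = {e, g, j}  B6 = {a, e, i}  B7 = {c, e, i}  B8 = {e, h, j}
Tree: B1–B2, B1–B3, B3–B4, B1–B5, B1–B6, B1–B7, B5–B8

Each bag holds 3 vertices, so the decomposition has width 2, which upper-bounds the treewidth. On the other hand G contains the 3-clique {e, g, j}. A clique must lie in a single bag of any decomposition, so no decomposition can have width below 2. Hence tw(G) = 2 exactly.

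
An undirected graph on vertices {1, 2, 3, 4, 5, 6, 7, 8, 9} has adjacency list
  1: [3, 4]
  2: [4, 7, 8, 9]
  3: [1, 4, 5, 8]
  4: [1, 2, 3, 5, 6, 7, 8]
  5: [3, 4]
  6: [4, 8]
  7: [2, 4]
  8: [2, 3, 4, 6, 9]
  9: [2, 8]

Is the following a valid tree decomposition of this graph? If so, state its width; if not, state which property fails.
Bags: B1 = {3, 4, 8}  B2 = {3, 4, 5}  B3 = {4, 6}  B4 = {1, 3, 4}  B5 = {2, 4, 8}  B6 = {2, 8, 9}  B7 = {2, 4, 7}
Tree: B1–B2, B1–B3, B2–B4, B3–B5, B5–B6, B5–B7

A tree decomposition must satisfy three properties: every vertex lies in some bag; for every edge, both endpoints lie together in some bag; and for every vertex, the bags containing it form a connected subtree. Here edge (8,6) lies in no bag, so the decomposition is invalid.

No — edge (8,6) lies in no bag.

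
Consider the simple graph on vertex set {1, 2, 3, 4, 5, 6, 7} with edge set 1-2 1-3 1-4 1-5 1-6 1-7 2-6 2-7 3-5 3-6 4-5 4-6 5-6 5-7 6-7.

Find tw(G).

3

A width-3 tree decomposition is:
Bags: B1 = {1, 4, 5, 6}  B2 = {1, 3, 5, 6}  B3 = {1, 5, 6, 7}  B4 = {1, 2, 6, 7}
Tree: B1–B2, B1–B3, B3–B4
The largest bag has 4 vertices, giving width 3; this decomposition certifies tw(G) ≤ 3. On the other hand G contains the 4-clique {1, 2, 6, 7}. A clique must lie in a single bag of any decomposition, so no decomposition can have width below 3. Hence tw(G) = 3 exactly.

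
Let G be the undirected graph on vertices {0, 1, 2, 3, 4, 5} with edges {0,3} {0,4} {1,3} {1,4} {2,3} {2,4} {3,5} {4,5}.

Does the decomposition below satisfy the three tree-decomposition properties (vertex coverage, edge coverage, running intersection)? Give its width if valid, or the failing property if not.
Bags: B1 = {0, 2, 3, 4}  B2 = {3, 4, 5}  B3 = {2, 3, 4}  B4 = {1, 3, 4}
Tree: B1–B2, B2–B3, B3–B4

No — bags containing vertex 2 are not connected in the tree.

A tree decomposition must satisfy three properties: every vertex lies in some bag; for every edge, both endpoints lie together in some bag; and for every vertex, the bags containing it form a connected subtree. Here bags containing vertex 2 are not connected in the tree, so the decomposition is invalid.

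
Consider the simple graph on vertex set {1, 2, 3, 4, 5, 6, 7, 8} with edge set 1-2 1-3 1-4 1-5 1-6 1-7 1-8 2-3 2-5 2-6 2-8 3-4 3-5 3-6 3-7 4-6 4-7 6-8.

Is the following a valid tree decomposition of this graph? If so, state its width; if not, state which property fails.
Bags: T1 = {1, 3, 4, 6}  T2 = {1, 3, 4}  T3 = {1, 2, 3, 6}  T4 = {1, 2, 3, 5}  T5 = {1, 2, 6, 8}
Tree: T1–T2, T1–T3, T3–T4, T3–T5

No — vertex 7 appears in no bag.

A tree decomposition must satisfy three properties: every vertex lies in some bag; for every edge, both endpoints lie together in some bag; and for every vertex, the bags containing it form a connected subtree. Here vertex 7 appears in no bag, so the decomposition is invalid.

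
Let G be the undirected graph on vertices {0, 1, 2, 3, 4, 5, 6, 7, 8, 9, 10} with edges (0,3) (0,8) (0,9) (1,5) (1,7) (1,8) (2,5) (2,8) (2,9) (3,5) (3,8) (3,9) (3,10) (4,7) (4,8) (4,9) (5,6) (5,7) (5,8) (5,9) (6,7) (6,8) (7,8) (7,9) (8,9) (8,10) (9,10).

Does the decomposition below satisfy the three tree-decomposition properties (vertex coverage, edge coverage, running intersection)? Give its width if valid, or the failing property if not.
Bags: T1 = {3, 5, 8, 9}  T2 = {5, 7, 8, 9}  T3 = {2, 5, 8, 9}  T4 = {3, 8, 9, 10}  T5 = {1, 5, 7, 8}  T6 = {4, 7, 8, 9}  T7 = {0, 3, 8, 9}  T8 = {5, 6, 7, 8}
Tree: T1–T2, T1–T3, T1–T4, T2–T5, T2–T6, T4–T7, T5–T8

Vertex coverage: the bags together contain {0, 1, 2, 3, 4, 5, 6, 7, 8, 9, 10}, the full vertex set. Edge coverage: each edge of G has both endpoints in at least one bag. Running intersection: for every vertex, the bags containing it form a connected subtree. All three properties hold, so this is a valid tree decomposition of width max|bag| − 1 = 3, and hence tw(G) ≤ 3.

Yes; width 3.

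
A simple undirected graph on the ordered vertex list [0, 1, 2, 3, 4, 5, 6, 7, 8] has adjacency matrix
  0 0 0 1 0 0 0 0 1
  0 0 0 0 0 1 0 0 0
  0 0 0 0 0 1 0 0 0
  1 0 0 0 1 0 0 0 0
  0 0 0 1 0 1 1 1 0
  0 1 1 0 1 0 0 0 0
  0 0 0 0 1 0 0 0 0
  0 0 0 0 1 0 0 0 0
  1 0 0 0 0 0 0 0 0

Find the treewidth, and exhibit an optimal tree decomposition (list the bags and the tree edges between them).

Treewidth 1.
Bags: B1 = {4, 7}  B2 = {4, 5}  B3 = {4, 6}  B4 = {2, 5}  B5 = {3, 4}  B6 = {0, 3}  B7 = {0, 8}  B8 = {1, 5}
Tree: B1–B2, B1–B3, B2–B4, B2–B5, B5–B6, B6–B7, B4–B8

The largest bag has 2 vertices, giving width 1; this decomposition certifies tw(G) ≤ 1. Since G has at least one edge (e.g. 7–4), it is not an edgeless graph, so tw(G) ≥ 1. The upper and lower bounds meet at 1, so that is the treewidth.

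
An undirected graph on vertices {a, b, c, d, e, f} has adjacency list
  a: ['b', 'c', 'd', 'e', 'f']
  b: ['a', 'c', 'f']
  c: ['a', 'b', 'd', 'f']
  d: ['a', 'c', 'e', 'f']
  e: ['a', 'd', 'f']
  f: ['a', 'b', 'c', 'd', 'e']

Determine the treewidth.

A width-3 tree decomposition is:
Bags: B1 = {a, c, d, f}  B2 = {a, d, e, f}  B3 = {a, b, c, f}
Tree: B1–B2, B1–B3
The largest bag has 4 vertices, giving width 3; this decomposition certifies tw(G) ≤ 3. For the lower bound, the 4 vertices {a, d, e, f} are pairwise adjacent, and any tree decomposition puts a clique entirely inside one bag — forcing width ≥ 3. Therefore the treewidth is 3.

3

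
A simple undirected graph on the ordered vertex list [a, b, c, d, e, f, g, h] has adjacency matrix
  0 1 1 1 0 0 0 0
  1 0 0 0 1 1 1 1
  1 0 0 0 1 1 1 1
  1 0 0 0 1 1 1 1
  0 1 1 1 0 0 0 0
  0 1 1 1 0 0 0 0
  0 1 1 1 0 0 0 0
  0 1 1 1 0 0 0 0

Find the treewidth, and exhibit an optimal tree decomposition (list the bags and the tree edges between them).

The largest bag has 4 vertices, giving width 3; this decomposition certifies tw(G) ≤ 3. For the lower bound: the 4 vertex sets {b,h}, {c,g}, {d}, {a} are disjoint, each induces a connected subgraph, and every pair is joined by at least one edge of G. Contracting each set to a single vertex therefore yields K_{4} as a minor, and since treewidth is minor-monotone, tw(G) ≥ tw(K_{4}) = 3. The upper and lower bounds meet at 3, so that is the treewidth.

Treewidth 3.
One optimal decomposition is:
Bags: B1 = {b, c, d, h}  B2 = {b, c, d, g}  B3 = {a, b, c, d}  B4 = {b, c, d, e}  B5 = {b, c, d, f}
Tree: B1–B2, B2–B3, B3–B4, B4–B5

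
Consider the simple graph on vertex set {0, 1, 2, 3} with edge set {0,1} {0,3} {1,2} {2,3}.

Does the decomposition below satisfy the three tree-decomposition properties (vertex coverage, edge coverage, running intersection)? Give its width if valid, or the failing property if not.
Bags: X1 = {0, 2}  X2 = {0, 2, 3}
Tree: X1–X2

No — vertex 1 appears in no bag.

A tree decomposition must satisfy three properties: every vertex lies in some bag; for every edge, both endpoints lie together in some bag; and for every vertex, the bags containing it form a connected subtree. Here vertex 1 appears in no bag, so the decomposition is invalid.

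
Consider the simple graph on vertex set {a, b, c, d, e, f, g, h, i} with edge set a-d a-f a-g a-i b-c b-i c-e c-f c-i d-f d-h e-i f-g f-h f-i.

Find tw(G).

A width-2 tree decomposition is:
Bags: B1 = {b, c, i}  B2 = {c, f, i}  B3 = {a, f, i}  B4 = {a, d, f}  B5 = {a, f, g}  B6 = {d, f, h}  B7 = {c, e, i}
Tree: B1–B2, B2–B3, B3–B4, B4–B5, B4–B6, B1–B7
Each bag holds 3 vertices, so the decomposition has width 2, which upper-bounds the treewidth. Conversely, {c, e, i} is a clique of size 3, and the vertices of any clique must share a bag in every tree decomposition; so some bag has ≥ 3 vertices and tw(G) ≥ 2. Hence tw(G) = 2 exactly.

2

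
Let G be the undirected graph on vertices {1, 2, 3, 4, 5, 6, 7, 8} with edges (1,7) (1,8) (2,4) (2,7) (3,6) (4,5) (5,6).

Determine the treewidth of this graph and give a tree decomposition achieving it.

Every bag has size at most 2, so the width is 2 − 1 = 1 and tw(G) ≤ 1. Since G has at least one edge (e.g. 3–6), it is not an edgeless graph, so tw(G) ≥ 1. Therefore the treewidth is 1.

Treewidth 1.
Bags: B1 = {3, 6}  B2 = {5, 6}  B3 = {4, 5}  B4 = {2, 4}  B5 = {2, 7}  B6 = {1, 7}  B7 = {1, 8}
Tree: B1–B2, B2–B3, B3–B4, B4–B5, B5–B6, B6–B7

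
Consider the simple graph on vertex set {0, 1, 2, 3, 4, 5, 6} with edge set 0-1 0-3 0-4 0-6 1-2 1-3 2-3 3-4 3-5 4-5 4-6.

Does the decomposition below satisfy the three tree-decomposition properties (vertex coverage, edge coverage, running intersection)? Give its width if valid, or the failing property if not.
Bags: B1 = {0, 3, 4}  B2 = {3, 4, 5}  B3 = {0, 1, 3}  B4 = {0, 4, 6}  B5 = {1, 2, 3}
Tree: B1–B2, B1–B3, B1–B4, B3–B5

Every vertex of G appears in some bag (union = {0, 1, 2, 3, 4, 5, 6}); every edge is covered by a bag; and for each vertex v the set of bags containing v is connected in the bag tree. The decomposition is therefore valid. The largest bag has 3 vertices, so the width is 2.

Yes; width 2.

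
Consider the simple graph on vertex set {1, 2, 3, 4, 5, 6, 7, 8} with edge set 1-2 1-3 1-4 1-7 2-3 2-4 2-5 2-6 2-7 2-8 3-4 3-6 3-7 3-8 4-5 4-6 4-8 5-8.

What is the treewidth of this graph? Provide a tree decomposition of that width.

Treewidth 3.
One such decomposition:
Bags: B1 = {2, 3, 4, 8}  B2 = {1, 2, 3, 4}  B3 = {1, 2, 3, 7}  B4 = {2, 4, 5, 8}  B5 = {2, 3, 4, 6}
Tree: B1–B2, B2–B3, B1–B4, B2–B5

Each bag holds 4 vertices, so the decomposition has width 3, which upper-bounds the treewidth. Conversely, {2, 3, 4, 8} is a clique of size 4, and the vertices of any clique must share a bag in every tree decomposition; so some bag has ≥ 4 vertices and tw(G) ≥ 3. The upper and lower bounds meet at 3, so that is the treewidth.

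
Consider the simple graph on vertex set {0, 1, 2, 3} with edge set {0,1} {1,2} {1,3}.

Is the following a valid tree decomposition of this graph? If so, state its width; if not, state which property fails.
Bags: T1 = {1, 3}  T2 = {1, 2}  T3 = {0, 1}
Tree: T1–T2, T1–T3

Yes; width 1.

Checking the three conditions: (i) the bags cover all of {0, 1, 2, 3}; (ii) for each edge, some bag contains both endpoints; (iii) the bags containing any fixed vertex form a subtree. All hold, so the decomposition is valid with width 2 − 1 = 1.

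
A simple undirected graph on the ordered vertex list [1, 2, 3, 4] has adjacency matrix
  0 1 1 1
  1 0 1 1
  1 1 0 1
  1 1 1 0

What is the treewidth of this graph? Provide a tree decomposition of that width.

Treewidth 3.
One optimal decomposition is:
Bags: B1 = {1, 2, 3, 4}
Tree: (single bag)

With just one bag of size 4, the width is 4 − 1 = 3, so tw(G) ≤ 3. Conversely, {1, 2, 3, 4} is a clique of size 4, and the vertices of any clique must share a bag in every tree decomposition; so some bag has ≥ 4 vertices and tw(G) ≥ 3. Therefore the treewidth is 3.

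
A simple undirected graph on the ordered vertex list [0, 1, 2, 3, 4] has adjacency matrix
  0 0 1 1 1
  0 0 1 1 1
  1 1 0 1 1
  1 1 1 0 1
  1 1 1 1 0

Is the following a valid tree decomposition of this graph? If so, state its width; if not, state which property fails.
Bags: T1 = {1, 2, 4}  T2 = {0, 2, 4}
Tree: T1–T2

No — vertex 3 appears in no bag.

A tree decomposition must satisfy three properties: every vertex lies in some bag; for every edge, both endpoints lie together in some bag; and for every vertex, the bags containing it form a connected subtree. Here vertex 3 appears in no bag, so the decomposition is invalid.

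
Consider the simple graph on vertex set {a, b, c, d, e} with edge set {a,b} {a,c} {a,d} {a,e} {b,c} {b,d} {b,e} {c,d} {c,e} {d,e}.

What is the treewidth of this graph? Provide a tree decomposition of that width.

A single bag containing all 5 vertices is trivially a valid decomposition of width 4. Conversely, {a, b, c, d, e} is a clique of size 5, and the vertices of any clique must share a bag in every tree decomposition; so some bag has ≥ 5 vertices and tw(G) ≥ 4. Therefore the treewidth is 4.

Treewidth 4.
One such decomposition:
Bags: B1 = {a, b, c, d, e}
Tree: (single bag)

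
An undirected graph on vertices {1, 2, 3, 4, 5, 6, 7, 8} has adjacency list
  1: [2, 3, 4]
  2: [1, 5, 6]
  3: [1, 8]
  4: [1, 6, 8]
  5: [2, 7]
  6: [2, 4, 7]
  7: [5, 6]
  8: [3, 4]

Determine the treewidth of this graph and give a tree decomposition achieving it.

Every bag has size at most 3, so the width is 3 − 1 = 2 and tw(G) ≤ 2. Since 7–5–2–6–7 is a cycle in G, G is not acyclic. Forests are exactly the graphs of treewidth ≤ 1, so tw(G) ≥ 2. Combining the bounds, tw(G) = 2.

Treewidth 2.
Bags: B1 = {5, 6, 7}  B2 = {2, 5, 6}  B3 = {2, 4, 6}  B4 = {1, 2, 4}  B5 = {1, 4, 8}  B6 = {1, 3, 8}
Tree: B1–B2, B2–B3, B3–B4, B4–B5, B5–B6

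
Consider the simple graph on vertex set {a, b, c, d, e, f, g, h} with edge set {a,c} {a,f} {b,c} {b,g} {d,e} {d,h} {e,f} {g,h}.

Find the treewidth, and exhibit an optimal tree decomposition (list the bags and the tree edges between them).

Every bag has size at most 3, so the width is 3 − 1 = 2 and tw(G) ≤ 2. Since c–a–f–e–d–h–g–b–c is a cycle in G, G is not acyclic. Forests are exactly the graphs of treewidth ≤ 1, so tw(G) ≥ 2. Therefore the treewidth is 2.

Treewidth 2.
One optimal decomposition is:
Bags: B1 = {a, c, f}  B2 = {c, e, f}  B3 = {c, d, e}  B4 = {c, d, h}  B5 = {c, g, h}  B6 = {b, c, g}
Tree: B1–B2, B2–B3, B3–B4, B4–B5, B5–B6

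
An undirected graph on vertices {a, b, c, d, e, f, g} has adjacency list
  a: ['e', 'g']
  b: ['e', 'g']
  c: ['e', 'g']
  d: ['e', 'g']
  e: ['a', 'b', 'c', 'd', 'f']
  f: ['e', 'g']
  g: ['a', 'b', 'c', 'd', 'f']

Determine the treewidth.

2

A width-2 tree decomposition is:
Bags: B1 = {b, e, g}  B2 = {e, f, g}  B3 = {c, e, g}  B4 = {d, e, g}  B5 = {a, e, g}
Tree: B1–B2, B2–B3, B3–B4, B4–B5
Every bag has size at most 3, so the width is 3 − 1 = 2 and tw(G) ≤ 2. Since e–b–g–f–e is a cycle in G, G is not acyclic. Forests are exactly the graphs of treewidth ≤ 1, so tw(G) ≥ 2. The upper and lower bounds meet at 2, so that is the treewidth.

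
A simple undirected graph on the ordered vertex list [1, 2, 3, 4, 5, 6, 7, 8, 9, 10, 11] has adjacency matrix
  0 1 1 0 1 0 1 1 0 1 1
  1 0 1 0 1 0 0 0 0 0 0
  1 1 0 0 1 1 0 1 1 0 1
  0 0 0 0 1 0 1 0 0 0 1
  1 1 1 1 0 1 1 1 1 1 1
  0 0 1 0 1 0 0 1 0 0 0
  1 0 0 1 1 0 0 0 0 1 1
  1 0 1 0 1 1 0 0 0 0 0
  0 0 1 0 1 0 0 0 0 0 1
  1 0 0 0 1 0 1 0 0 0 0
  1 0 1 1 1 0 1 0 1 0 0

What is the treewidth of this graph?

A width-3 tree decomposition is:
Bags: B1 = {4, 5, 7, 11}  B2 = {1, 5, 7, 11}  B3 = {1, 5, 7, 10}  B4 = {1, 3, 5, 11}  B5 = {1, 2, 3, 5}  B6 = {3, 5, 9, 11}  B7 = {1, 3, 5, 8}  B8 = {3, 5, 6, 8}
Tree: B1–B2, B2–B3, B2–B4, B4–B5, B4–B6, B5–B7, B7–B8
The largest bag has 4 vertices, giving width 3; this decomposition certifies tw(G) ≤ 3. For the lower bound, the 4 vertices {1, 5, 7, 10} are pairwise adjacent, and any tree decomposition puts a clique entirely inside one bag — forcing width ≥ 3. The upper and lower bounds meet at 3, so that is the treewidth.

3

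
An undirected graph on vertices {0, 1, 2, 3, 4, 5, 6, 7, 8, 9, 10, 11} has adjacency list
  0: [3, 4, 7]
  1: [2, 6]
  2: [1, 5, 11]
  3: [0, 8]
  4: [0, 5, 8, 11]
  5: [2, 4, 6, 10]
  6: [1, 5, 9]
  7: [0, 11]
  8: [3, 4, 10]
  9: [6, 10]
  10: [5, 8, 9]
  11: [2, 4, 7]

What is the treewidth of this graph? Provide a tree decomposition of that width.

Treewidth 3.
One optimal decomposition is:
Bags: B1 = {1, 6, 9, 10}  B2 = {1, 5, 6, 10}  B3 = {1, 2, 5, 10}  B4 = {2, 5, 8, 10}  B5 = {2, 4, 5, 8}  B6 = {2, 4, 8, 11}  B7 = {3, 4, 8, 11}  B8 = {0, 3, 4, 11}  B9 = {0, 3, 7, 11}
Tree: B1–B2, B2–B3, B3–B4, B4–B5, B5–B6, B6–B7, B7–B8, B8–B9

Every bag has size at most 4, so the width is 4 − 1 = 3 and tw(G) ≤ 3. For the lower bound: the 4 vertex sets {1,6,9}, {10}, {5}, {2,4,8,11} are disjoint, each induces a connected subgraph, and every pair is joined by at least one edge of G. Contracting each set to a single vertex therefore yields K_{4} as a minor, and since treewidth is minor-monotone, tw(G) ≥ tw(K_{4}) = 3. Combining the bounds, tw(G) = 3.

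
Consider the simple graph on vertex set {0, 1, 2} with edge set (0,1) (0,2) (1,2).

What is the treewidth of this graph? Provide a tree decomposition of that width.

Treewidth 2.
Bags: B1 = {0, 1, 2}
Tree: (single bag)

With just one bag of size 3, the width is 3 − 1 = 2, so tw(G) ≤ 2. On the other hand G contains the 3-clique {0, 1, 2}. A clique must lie in a single bag of any decomposition, so no decomposition can have width below 2. Therefore the treewidth is 2.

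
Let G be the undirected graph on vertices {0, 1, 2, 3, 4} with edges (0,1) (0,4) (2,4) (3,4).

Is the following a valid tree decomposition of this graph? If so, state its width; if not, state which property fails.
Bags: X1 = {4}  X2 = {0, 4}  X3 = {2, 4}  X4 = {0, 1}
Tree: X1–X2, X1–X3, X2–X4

A tree decomposition must satisfy three properties: every vertex lies in some bag; for every edge, both endpoints lie together in some bag; and for every vertex, the bags containing it form a connected subtree. Here vertex 3 appears in no bag, so the decomposition is invalid.

No — vertex 3 appears in no bag.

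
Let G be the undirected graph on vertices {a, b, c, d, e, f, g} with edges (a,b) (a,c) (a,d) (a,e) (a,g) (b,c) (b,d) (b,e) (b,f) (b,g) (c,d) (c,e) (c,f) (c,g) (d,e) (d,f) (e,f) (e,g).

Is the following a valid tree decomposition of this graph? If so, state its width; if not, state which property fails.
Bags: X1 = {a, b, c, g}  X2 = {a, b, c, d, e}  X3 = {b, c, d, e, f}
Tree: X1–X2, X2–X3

No — edge (e,g) lies in no bag.

A tree decomposition must satisfy three properties: every vertex lies in some bag; for every edge, both endpoints lie together in some bag; and for every vertex, the bags containing it form a connected subtree. Here edge (e,g) lies in no bag, so the decomposition is invalid.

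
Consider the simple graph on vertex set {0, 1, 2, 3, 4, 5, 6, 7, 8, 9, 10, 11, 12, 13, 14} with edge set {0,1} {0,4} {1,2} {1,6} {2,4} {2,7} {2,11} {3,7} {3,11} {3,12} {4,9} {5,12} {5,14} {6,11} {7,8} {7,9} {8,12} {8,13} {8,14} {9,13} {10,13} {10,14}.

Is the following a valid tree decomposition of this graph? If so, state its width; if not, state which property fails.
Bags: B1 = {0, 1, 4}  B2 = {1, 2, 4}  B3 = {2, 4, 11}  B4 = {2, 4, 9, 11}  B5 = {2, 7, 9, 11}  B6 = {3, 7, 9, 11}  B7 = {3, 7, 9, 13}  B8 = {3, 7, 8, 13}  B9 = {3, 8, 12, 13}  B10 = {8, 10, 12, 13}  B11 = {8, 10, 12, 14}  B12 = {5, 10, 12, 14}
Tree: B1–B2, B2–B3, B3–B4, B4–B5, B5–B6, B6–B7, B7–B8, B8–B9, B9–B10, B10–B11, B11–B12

A tree decomposition must satisfy three properties: every vertex lies in some bag; for every edge, both endpoints lie together in some bag; and for every vertex, the bags containing it form a connected subtree. Here vertex 6 appears in no bag, so the decomposition is invalid.

No — vertex 6 appears in no bag.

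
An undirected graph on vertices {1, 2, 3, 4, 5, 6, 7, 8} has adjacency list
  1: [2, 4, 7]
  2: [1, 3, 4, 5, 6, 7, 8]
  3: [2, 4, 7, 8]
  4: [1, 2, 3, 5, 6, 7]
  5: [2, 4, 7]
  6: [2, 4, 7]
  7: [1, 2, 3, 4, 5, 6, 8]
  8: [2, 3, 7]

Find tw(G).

3

A width-3 tree decomposition is:
Bags: B1 = {2, 4, 5, 7}  B2 = {2, 4, 6, 7}  B3 = {2, 3, 4, 7}  B4 = {1, 2, 4, 7}  B5 = {2, 3, 7, 8}
Tree: B1–B2, B1–B3, B2–B4, B3–B5
The largest bag has 4 vertices, giving width 3; this decomposition certifies tw(G) ≤ 3. On the other hand G contains the 4-clique {2, 3, 7, 8}. A clique must lie in a single bag of any decomposition, so no decomposition can have width below 3. Combining the bounds, tw(G) = 3.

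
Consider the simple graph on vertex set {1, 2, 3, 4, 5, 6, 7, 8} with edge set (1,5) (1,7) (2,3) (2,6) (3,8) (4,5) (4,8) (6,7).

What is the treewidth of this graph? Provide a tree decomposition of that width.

Treewidth 2.
One such decomposition:
Bags: B1 = {2, 3, 8}  B2 = {2, 4, 8}  B3 = {2, 4, 5}  B4 = {1, 2, 5}  B5 = {1, 2, 7}  B6 = {2, 6, 7}
Tree: B1–B2, B2–B3, B3–B4, B4–B5, B5–B6

Every bag has size at most 3, so the width is 3 − 1 = 2 and tw(G) ≤ 2. For the lower bound, G contains the cycle 2–3–8–4–5–1–7–6–2, so G is not a forest; only forests have treewidth ≤ 1, hence tw(G) ≥ 2. The upper and lower bounds meet at 2, so that is the treewidth.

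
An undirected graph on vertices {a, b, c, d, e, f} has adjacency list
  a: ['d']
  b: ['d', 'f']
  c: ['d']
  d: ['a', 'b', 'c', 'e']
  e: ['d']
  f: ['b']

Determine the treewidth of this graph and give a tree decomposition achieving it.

Treewidth 1.
One such decomposition:
Bags: B1 = {b, d}  B2 = {b, f}  B3 = {a, d}  B4 = {d, e}  B5 = {c, d}
Tree: B1–B2, B1–B3, B3–B4, B4–B5

Each bag holds 2 vertices, so the decomposition has width 1, which upper-bounds the treewidth. Any graph with an edge has treewidth ≥ 1, and G has the edge b–d. Hence tw(G) = 1 exactly.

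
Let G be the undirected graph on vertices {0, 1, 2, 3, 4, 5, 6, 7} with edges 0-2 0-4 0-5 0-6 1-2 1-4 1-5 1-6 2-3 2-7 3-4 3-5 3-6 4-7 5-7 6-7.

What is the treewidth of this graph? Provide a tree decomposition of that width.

Treewidth 4.
One optimal decomposition is:
Bags: B1 = {0, 1, 3, 4, 7}  B2 = {0, 1, 2, 3, 7}  B3 = {0, 1, 3, 6, 7}  B4 = {0, 1, 3, 5, 7}
Tree: B1–B2, B2–B3, B3–B4

Every bag has size at most 5, so the width is 5 − 1 = 4 and tw(G) ≤ 4. For the lower bound: the 5 vertex sets {4,7}, {1,2}, {3,6}, {0}, {5} are disjoint, each induces a connected subgraph, and every pair is joined by at least one edge of G. Contracting each set to a single vertex therefore yields K_{5} as a minor, and since treewidth is minor-monotone, tw(G) ≥ tw(K_{5}) = 4. Combining the bounds, tw(G) = 4.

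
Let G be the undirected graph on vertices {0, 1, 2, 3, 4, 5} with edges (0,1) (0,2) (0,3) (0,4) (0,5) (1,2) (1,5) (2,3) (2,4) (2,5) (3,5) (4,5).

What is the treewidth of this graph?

A width-3 tree decomposition is:
Bags: B1 = {0, 2, 3, 5}  B2 = {0, 2, 4, 5}  B3 = {0, 1, 2, 5}
Tree: B1–B2, B2–B3
Every bag has size at most 4, so the width is 4 − 1 = 3 and tw(G) ≤ 3. On the other hand G contains the 4-clique {0, 1, 2, 5}. A clique must lie in a single bag of any decomposition, so no decomposition can have width below 3. Therefore the treewidth is 3.

3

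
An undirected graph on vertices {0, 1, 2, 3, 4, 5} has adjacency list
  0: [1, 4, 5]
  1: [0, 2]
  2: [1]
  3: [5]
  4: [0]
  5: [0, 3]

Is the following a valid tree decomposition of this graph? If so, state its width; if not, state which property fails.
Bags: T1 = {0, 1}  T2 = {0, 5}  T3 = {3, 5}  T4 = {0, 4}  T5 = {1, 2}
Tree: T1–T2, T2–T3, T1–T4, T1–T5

Yes; width 1.

Every vertex of G appears in some bag (union = {0, 1, 2, 3, 4, 5}); every edge is covered by a bag; and for each vertex v the set of bags containing v is connected in the bag tree. The decomposition is therefore valid. The largest bag has 2 vertices, so the width is 1.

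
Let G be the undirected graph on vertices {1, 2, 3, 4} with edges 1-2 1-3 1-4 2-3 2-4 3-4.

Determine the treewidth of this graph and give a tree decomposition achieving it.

With just one bag of size 4, the width is 4 − 1 = 3, so tw(G) ≤ 3. Conversely, {1, 2, 3, 4} is a clique of size 4, and the vertices of any clique must share a bag in every tree decomposition; so some bag has ≥ 4 vertices and tw(G) ≥ 3. The upper and lower bounds meet at 3, so that is the treewidth.

Treewidth 3.
Bags: B1 = {1, 2, 3, 4}
Tree: (single bag)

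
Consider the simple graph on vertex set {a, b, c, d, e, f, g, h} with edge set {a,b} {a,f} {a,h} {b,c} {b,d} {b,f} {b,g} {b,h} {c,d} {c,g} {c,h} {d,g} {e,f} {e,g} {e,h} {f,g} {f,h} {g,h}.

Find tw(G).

3

A width-3 tree decomposition is:
Bags: B1 = {b, c, g, h}  B2 = {b, f, g, h}  B3 = {e, f, g, h}  B4 = {b, c, d, g}  B5 = {a, b, f, h}
Tree: B1–B2, B2–B3, B1–B4, B2–B5
Each bag holds 4 vertices, so the decomposition has width 3, which upper-bounds the treewidth. On the other hand G contains the 4-clique {b, c, d, g}. A clique must lie in a single bag of any decomposition, so no decomposition can have width below 3. Therefore the treewidth is 3.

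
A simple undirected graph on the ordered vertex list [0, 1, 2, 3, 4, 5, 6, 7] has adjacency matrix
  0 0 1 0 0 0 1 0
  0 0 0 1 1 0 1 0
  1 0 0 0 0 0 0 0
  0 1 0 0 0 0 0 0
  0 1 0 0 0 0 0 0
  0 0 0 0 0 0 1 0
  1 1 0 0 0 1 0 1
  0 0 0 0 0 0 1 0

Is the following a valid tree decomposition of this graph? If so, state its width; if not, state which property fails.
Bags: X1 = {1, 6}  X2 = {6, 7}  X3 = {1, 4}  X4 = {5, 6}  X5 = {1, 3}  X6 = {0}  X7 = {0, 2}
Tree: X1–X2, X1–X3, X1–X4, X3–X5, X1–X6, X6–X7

No — edge (6,0) lies in no bag.

A tree decomposition must satisfy three properties: every vertex lies in some bag; for every edge, both endpoints lie together in some bag; and for every vertex, the bags containing it form a connected subtree. Here edge (6,0) lies in no bag, so the decomposition is invalid.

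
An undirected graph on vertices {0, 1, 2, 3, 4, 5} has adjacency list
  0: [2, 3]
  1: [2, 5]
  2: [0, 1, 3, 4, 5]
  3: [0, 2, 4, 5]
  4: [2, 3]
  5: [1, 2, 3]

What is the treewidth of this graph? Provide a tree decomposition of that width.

Treewidth 2.
Bags: B1 = {0, 2, 3}  B2 = {2, 3, 4}  B3 = {2, 3, 5}  B4 = {1, 2, 5}
Tree: B1–B2, B1–B3, B3–B4

Each bag holds 3 vertices, so the decomposition has width 2, which upper-bounds the treewidth. Conversely, {1, 2, 5} is a clique of size 3, and the vertices of any clique must share a bag in every tree decomposition; so some bag has ≥ 3 vertices and tw(G) ≥ 2. Combining the bounds, tw(G) = 2.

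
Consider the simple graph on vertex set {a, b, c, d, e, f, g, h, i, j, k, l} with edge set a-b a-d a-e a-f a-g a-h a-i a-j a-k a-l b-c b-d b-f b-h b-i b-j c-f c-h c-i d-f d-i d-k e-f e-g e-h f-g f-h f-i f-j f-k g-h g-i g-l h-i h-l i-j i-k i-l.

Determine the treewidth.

4

A width-4 tree decomposition is:
Bags: B1 = {a, b, f, h, i}  B2 = {a, f, g, h, i}  B3 = {b, c, f, h, i}  B4 = {a, b, f, i, j}  B5 = {a, b, d, f, i}  B6 = {a, e, f, g, h}  B7 = {a, d, f, i, k}  B8 = {a, g, h, i, l}
Tree: B1–B2, B1–B3, B1–B4, B4–B5, B2–B6, B5–B7, B2–B8
Each bag holds 5 vertices, so the decomposition has width 4, which upper-bounds the treewidth. Conversely, {a, e, f, g, h} is a clique of size 5, and the vertices of any clique must share a bag in every tree decomposition; so some bag has ≥ 5 vertices and tw(G) ≥ 4. Hence tw(G) = 4 exactly.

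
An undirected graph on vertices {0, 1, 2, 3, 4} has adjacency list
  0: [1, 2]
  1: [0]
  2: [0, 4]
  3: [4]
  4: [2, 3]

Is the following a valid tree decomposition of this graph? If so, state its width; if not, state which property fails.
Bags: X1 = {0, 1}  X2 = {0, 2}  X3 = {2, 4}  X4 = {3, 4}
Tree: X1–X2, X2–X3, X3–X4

Every vertex of G appears in some bag (union = {0, 1, 2, 3, 4}); every edge is covered by a bag; and for each vertex v the set of bags containing v is connected in the bag tree. The decomposition is therefore valid. The largest bag has 2 vertices, so the width is 1.

Yes; width 1.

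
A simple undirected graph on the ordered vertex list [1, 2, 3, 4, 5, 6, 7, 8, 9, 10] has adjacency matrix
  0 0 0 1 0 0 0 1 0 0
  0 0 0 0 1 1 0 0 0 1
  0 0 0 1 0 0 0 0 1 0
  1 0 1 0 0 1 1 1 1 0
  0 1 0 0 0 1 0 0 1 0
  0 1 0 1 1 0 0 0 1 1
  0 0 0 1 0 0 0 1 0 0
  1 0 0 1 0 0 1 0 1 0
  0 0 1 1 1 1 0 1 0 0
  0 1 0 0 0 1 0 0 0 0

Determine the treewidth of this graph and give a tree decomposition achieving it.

Each bag holds 3 vertices, so the decomposition has width 2, which upper-bounds the treewidth. On the other hand G contains the 3-clique {2, 6, 10}. A clique must lie in a single bag of any decomposition, so no decomposition can have width below 2. The upper and lower bounds meet at 2, so that is the treewidth.

Treewidth 2.
One optimal decomposition is:
Bags: B1 = {4, 7, 8}  B2 = {4, 8, 9}  B3 = {4, 6, 9}  B4 = {5, 6, 9}  B5 = {2, 5, 6}  B6 = {3, 4, 9}  B7 = {2, 6, 10}  B8 = {1, 4, 8}
Tree: B1–B2, B2–B3, B3–B4, B4–B5, B3–B6, B5–B7, B1–B8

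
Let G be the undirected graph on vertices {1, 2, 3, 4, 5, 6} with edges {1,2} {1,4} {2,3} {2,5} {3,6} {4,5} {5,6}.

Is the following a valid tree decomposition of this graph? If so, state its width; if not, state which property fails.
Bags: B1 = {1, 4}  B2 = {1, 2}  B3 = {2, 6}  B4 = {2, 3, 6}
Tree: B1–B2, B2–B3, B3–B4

A tree decomposition must satisfy three properties: every vertex lies in some bag; for every edge, both endpoints lie together in some bag; and for every vertex, the bags containing it form a connected subtree. Here vertex 5 appears in no bag, so the decomposition is invalid.

No — vertex 5 appears in no bag.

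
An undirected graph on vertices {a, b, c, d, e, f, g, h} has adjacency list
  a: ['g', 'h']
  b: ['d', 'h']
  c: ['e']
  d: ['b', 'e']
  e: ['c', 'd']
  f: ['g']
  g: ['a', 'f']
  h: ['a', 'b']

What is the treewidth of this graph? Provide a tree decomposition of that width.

Each bag holds 2 vertices, so the decomposition has width 1, which upper-bounds the treewidth. Any graph with an edge has treewidth ≥ 1, and G has the edge f–g. The upper and lower bounds meet at 1, so that is the treewidth.

Treewidth 1.
One such decomposition:
Bags: B1 = {f, g}  B2 = {a, g}  B3 = {a, h}  B4 = {b, h}  B5 = {b, d}  B6 = {d, e}  B7 = {c, e}
Tree: B1–B2, B2–B3, B3–B4, B4–B5, B5–B6, B6–B7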